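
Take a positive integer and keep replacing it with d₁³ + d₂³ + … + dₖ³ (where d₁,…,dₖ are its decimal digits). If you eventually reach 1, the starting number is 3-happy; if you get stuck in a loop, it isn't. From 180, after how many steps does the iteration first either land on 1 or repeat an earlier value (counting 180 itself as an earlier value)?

180 → 1³ + 8³ + 0³ = 513
513 → 5³ + 1³ + 3³ = 153
153 → 1³ + 5³ + 3³ = 153  — 153 repeats.
That took 3 steps.

3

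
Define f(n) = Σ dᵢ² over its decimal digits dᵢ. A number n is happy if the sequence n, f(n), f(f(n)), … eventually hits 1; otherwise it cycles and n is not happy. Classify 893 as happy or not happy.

not happy

893 → 154
154 → 42
42 → 20
20 → 4
4 → 16
16 → 37
37 → 58
58 → 89
89 → 145
145 → 42  — 42 already seen; the sequence cycles without reaching 1.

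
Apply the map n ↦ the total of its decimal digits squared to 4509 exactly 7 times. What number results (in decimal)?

58

4509 → 122
122 → 9
9 → 81
81 → 65
65 → 61
61 → 37
37 → 58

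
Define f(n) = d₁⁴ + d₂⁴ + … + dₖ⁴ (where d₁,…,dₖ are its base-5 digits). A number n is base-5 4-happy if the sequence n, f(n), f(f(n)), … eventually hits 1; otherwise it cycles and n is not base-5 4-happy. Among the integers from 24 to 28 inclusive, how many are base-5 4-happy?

24: 24 → 512 → 288 → 114 → 528 → 338 → 194 → 354 → 528  — not base-5 4-happy
25: 25 → 1  — base-5 4-happy
26: 26 → 2 → 16 → 82 → 98 → 418 → 244 → 594 → 674 → 514 → 528 → 338 → 194 → 354 → 528  — not base-5 4-happy
27: 27 → 17 → 97 → 353 → 353  — not base-5 4-happy
28: 28 → 82 → 98 → 418 → 244 → 594 → 674 → 514 → 528 → 338 → 194 → 354 → 528  — not base-5 4-happy
base-5 4-happy: 25

1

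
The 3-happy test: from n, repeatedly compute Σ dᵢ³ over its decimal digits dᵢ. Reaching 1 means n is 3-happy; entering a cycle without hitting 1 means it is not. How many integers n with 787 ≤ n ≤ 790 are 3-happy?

787: 787 → 1198 → 1243 → 100 → 1  — 3-happy
788: 788 → 1367 → 587 → 980 → 1241 → 74 → 407 → 407  — not 3-happy
789: 789 → 1584 → 702 → 351 → 153 → 153  — not 3-happy
790: 790 → 1072 → 352 → 160 → 217 → 352  — not 3-happy
3-happy: 787

1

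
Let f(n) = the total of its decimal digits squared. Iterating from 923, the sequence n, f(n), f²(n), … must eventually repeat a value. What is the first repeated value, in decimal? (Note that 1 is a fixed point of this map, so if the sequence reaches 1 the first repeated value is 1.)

1

923 → 9² + 2² + 3² = 94
94 → 9² + 4² = 97
97 → 9² + 7² = 130
130 → 1² + 3² + 0² = 10
10 → 1² + 0² = 1  — reached the fixed point 1.
1 → 1, so 1 is the first repeated value.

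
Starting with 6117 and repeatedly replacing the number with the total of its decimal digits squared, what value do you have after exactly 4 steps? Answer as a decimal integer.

6117 → 6² + 1² + 1² + 7² = 87
87 → 8² + 7² = 113
113 → 1² + 1² + 3² = 11
11 → 1² + 1² = 2

2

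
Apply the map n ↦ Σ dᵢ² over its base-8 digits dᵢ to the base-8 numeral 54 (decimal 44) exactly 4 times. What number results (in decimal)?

44 = (5,4)_8 → 5² + 4² = 25 + 16 = 41
41 = (5,1)_8 → 5² + 1² = 25 + 1 = 26
26 = (3,2)_8 → 3² + 2² = 9 + 4 = 13
13 = (1,5)_8 → 1² + 5² = 1 + 25 = 26

26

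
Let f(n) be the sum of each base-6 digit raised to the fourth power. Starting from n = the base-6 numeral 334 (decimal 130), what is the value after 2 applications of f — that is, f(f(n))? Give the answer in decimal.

963

130 = (3,3,4)_6 → 418
418 = (1,5,3,4)_6 → 963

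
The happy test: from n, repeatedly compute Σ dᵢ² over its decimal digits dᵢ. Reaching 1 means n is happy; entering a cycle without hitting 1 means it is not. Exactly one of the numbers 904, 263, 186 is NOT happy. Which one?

904: 904 → 97 → 130 → 10 → 1  — reaches 1 (happy)
263: 263 → 49 → 97 → 130 → 10 → 1  — reaches 1 (happy)
186: 186 → 101 → 2 → 4 → 16 → 37 → 58 → 89 → 145 → 42 → 20 → 4  — repeats 4 (not happy)

186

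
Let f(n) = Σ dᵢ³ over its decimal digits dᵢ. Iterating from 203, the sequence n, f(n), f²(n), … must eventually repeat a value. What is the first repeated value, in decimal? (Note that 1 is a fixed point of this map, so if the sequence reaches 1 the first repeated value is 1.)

203 → 2³ + 0³ + 3³ = 8 + 0 + 27 = 35
35 → 3³ + 5³ = 27 + 125 = 152
152 → 1³ + 5³ + 2³ = 1 + 125 + 8 = 134
134 → 1³ + 3³ + 4³ = 1 + 27 + 64 = 92
92 → 9³ + 2³ = 729 + 8 = 737
737 → 7³ + 3³ + 7³ = 343 + 27 + 343 = 713
713 → 7³ + 1³ + 3³ = 343 + 1 + 27 = 371
371 → 3³ + 7³ + 1³ = 27 + 343 + 1 = 371  — 371 already appeared earlier.

371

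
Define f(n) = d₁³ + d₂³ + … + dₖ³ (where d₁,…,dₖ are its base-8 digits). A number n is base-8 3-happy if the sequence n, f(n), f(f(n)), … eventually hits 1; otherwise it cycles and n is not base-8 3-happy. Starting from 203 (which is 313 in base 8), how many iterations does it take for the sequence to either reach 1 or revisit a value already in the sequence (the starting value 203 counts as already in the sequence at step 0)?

7

203 = (3,1,3)_8 → 3³ + 1³ + 3³ = 55
55 = (6,7)_8 → 6³ + 7³ = 559
559 = (1,0,5,7)_8 → 1³ + 0³ + 5³ + 7³ = 469
469 = (7,2,5)_8 → 7³ + 2³ + 5³ = 476
476 = (7,3,4)_8 → 7³ + 3³ + 4³ = 434
434 = (6,6,2)_8 → 6³ + 6³ + 2³ = 440
440 = (6,7,0)_8 → 6³ + 7³ + 0³ = 559  — 559 repeats.
That took 7 steps.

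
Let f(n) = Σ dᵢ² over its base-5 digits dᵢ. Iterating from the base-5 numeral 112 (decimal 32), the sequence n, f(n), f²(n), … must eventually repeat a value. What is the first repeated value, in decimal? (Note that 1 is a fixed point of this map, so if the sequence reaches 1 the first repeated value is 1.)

4

32 = (1,1,2)_5 → 6
6 = (1,1)_5 → 2
2 = (2)_5 → 4
4 = (4)_5 → 16
16 = (3,1)_5 → 10
10 = (2,0)_5 → 4  — 4 already appeared earlier.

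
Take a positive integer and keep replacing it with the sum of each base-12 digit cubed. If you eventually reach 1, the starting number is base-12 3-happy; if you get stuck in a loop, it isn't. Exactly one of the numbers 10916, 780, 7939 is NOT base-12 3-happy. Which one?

10916: 10916 → 1484 → 1539 → 1539  — repeats 1539 (not base-12 3-happy)
780: 780 → 250 → 1513 → 1217 → 762 → 368 → 736 → 190 → 1028 → 856 → 1520 → 1728 → 1  — reaches 1 (base-12 3-happy)
7939: 7939 → 751 → 476 → 566 → 1366 → 1854 → 1217 → 762 → 368 → 736 → 190 → 1028 → 856 → 1520 → 1728 → 1  — reaches 1 (base-12 3-happy)

10916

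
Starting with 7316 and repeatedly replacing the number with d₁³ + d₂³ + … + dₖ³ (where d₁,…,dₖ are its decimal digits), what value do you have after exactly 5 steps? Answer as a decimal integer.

7316 → 7³ + 3³ + 1³ + 6³ = 343 + 27 + 1 + 216 = 587
587 → 5³ + 8³ + 7³ = 125 + 512 + 343 = 980
980 → 9³ + 8³ + 0³ = 729 + 512 + 0 = 1241
1241 → 1³ + 2³ + 4³ + 1³ = 1 + 8 + 64 + 1 = 74
74 → 7³ + 4³ = 343 + 64 = 407

407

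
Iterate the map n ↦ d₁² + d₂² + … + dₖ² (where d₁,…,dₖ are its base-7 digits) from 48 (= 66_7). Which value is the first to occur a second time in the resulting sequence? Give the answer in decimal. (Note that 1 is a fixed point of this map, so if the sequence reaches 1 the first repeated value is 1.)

48 = (6,6)_7 → 6² + 6² = 72
72 = (1,3,2)_7 → 1² + 3² + 2² = 14
14 = (2,0)_7 → 2² + 0² = 4
4 = (4)_7 → 4² = 16
16 = (2,2)_7 → 2² + 2² = 8
8 = (1,1)_7 → 1² + 1² = 2
2 = (2)_7 → 2² = 4  — 4 already appeared earlier.

4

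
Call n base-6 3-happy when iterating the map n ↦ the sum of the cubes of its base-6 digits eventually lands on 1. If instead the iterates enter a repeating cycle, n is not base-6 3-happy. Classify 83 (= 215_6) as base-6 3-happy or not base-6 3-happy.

not base-6 3-happy

83 = (2,1,5)_6 → 2³ + 1³ + 5³ = 134
134 = (3,4,2)_6 → 3³ + 4³ + 2³ = 99
99 = (2,4,3)_6 → 2³ + 4³ + 3³ = 99  — 99 already seen; the sequence cycles without reaching 1.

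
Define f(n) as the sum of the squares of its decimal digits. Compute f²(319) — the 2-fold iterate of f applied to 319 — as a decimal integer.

82

319 → 91
91 → 82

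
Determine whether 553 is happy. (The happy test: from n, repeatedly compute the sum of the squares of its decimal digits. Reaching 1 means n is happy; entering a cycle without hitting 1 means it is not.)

not happy

553 → 5² + 5² + 3² = 59
59 → 5² + 9² = 106
106 → 1² + 0² + 6² = 37
37 → 3² + 7² = 58
58 → 5² + 8² = 89
89 → 8² + 9² = 145
145 → 1² + 4² + 5² = 42
42 → 4² + 2² = 20
20 → 2² + 0² = 4
4 → 4² = 16
16 → 1² + 6² = 37  — 37 already seen; the sequence cycles without reaching 1.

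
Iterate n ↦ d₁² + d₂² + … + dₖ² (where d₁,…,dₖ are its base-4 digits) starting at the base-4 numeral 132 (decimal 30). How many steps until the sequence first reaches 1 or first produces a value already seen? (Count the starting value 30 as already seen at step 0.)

30 = (1,3,2)_4 → 1² + 3² + 2² = 1 + 9 + 4 = 14
14 = (3,2)_4 → 3² + 2² = 9 + 4 = 13
13 = (3,1)_4 → 3² + 1² = 9 + 1 = 10
10 = (2,2)_4 → 2² + 2² = 4 + 4 = 8
8 = (2,0)_4 → 2² + 0² = 4 + 0 = 4
4 = (1,0)_4 → 1² + 0² = 1 + 0 = 1  — reached 1.
That took 6 steps.

6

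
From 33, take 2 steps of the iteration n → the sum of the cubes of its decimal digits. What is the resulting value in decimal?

33 → 3³ + 3³ = 27 + 27 = 54
54 → 5³ + 4³ = 125 + 64 = 189

189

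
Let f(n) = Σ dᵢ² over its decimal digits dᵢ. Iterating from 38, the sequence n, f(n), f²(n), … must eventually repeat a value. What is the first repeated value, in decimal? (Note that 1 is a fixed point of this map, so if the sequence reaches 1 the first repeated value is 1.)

38 → 3² + 8² = 9 + 64 = 73
73 → 7² + 3² = 49 + 9 = 58
58 → 5² + 8² = 25 + 64 = 89
89 → 8² + 9² = 64 + 81 = 145
145 → 1² + 4² + 5² = 1 + 16 + 25 = 42
42 → 4² + 2² = 16 + 4 = 20
20 → 2² + 0² = 4 + 0 = 4
4 → 4² = 16
16 → 1² + 6² = 1 + 36 = 37
37 → 3² + 7² = 9 + 49 = 58  — 58 already appeared earlier.

58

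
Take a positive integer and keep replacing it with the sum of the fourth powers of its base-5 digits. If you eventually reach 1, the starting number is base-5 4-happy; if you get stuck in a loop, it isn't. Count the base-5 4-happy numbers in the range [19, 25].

1

19: 19 → 337 → 129 → 257 → 33 → 83 → 163 → 99 → 593 → 499 → 849 → 595 → 593  (repeats 593)
20: 20 → 256 → 18 → 162 → 34 → 258 → 98 → 418 → 244 → 594 → 674 → 514 → 528 → 338 → 194 → 354 → 528  (repeats 528)
21: 21 → 257 → 33 → 83 → 163 → 99 → 593 → 499 → 849 → 595 → 593  (repeats 593)
22: 22 → 272 → 288 → 114 → 528 → 338 → 194 → 354 → 528  (repeats 528)
23: 23 → 337 → 129 → 257 → 33 → 83 → 163 → 99 → 593 → 499 → 849 → 595 → 593  (repeats 593)
24: 24 → 512 → 288 → 114 → 528 → 338 → 194 → 354 → 528  (repeats 528)
25: 25 → 1  (reaches 1)
base-5 4-happy: 25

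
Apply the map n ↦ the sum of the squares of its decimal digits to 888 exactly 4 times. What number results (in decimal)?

1

888 → 8² + 8² + 8² = 64 + 64 + 64 = 192
192 → 1² + 9² + 2² = 1 + 81 + 4 = 86
86 → 8² + 6² = 64 + 36 = 100
100 → 1² + 0² + 0² = 1 + 0 + 0 = 1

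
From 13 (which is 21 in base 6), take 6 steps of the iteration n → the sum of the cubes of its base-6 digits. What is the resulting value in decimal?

9

13 = (2,1)_6 → 2³ + 1³ = 8 + 1 = 9
9 = (1,3)_6 → 1³ + 3³ = 1 + 27 = 28
28 = (4,4)_6 → 4³ + 4³ = 64 + 64 = 128
128 = (3,3,2)_6 → 3³ + 3³ + 2³ = 27 + 27 + 8 = 62
62 = (1,4,2)_6 → 1³ + 4³ + 2³ = 1 + 64 + 8 = 73
73 = (2,0,1)_6 → 2³ + 0³ + 1³ = 8 + 0 + 1 = 9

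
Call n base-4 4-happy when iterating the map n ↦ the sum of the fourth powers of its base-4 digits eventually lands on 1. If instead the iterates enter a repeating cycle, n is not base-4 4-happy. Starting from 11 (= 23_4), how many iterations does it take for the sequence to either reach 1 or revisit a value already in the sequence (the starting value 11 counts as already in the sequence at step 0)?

11 = (2,3)_4 → 2⁴ + 3⁴ = 97
97 = (1,2,0,1)_4 → 1⁴ + 2⁴ + 0⁴ + 1⁴ = 18
18 = (1,0,2)_4 → 1⁴ + 0⁴ + 2⁴ = 17
17 = (1,0,1)_4 → 1⁴ + 0⁴ + 1⁴ = 2
2 = (2)_4 → 2⁴ = 16
16 = (1,0,0)_4 → 1⁴ + 0⁴ + 0⁴ = 1  — reached 1.
That took 6 steps.

6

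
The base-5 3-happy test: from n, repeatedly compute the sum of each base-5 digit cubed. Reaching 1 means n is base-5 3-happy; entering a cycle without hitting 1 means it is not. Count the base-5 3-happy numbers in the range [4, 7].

1

4: 4 → 64 → 80 → 28 → 28  (repeats 28)
5: 5 → 1  (reaches 1)
6: 6 → 2 → 8 → 28 → 28  (repeats 28)
7: 7 → 9 → 65 → 35 → 9  (repeats 9)
base-5 3-happy: 5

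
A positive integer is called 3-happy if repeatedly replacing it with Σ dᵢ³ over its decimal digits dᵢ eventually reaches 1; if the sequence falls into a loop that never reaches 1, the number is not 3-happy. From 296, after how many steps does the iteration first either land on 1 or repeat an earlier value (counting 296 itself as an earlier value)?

296 → 2³ + 9³ + 6³ = 8 + 729 + 216 = 953
953 → 9³ + 5³ + 3³ = 729 + 125 + 27 = 881
881 → 8³ + 8³ + 1³ = 512 + 512 + 1 = 1025
1025 → 1³ + 0³ + 2³ + 5³ = 1 + 0 + 8 + 125 = 134
134 → 1³ + 3³ + 4³ = 1 + 27 + 64 = 92
92 → 9³ + 2³ = 729 + 8 = 737
737 → 7³ + 3³ + 7³ = 343 + 27 + 343 = 713
713 → 7³ + 1³ + 3³ = 343 + 1 + 27 = 371
371 → 3³ + 7³ + 1³ = 27 + 343 + 1 = 371  — 371 repeats.
That took 9 steps.

9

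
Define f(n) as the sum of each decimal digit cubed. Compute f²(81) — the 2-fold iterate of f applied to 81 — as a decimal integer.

153

81 → 8³ + 1³ = 513
513 → 5³ + 1³ + 3³ = 153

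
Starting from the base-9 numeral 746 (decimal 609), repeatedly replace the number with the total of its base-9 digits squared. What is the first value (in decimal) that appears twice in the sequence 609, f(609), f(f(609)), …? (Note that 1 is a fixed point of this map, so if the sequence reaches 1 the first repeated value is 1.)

609 = (7,4,6)_9 → 7² + 4² + 6² = 101
101 = (1,2,2)_9 → 1² + 2² + 2² = 9
9 = (1,0)_9 → 1² + 0² = 1  — reached the fixed point 1.
1 → 1, so 1 is the first repeated value.

1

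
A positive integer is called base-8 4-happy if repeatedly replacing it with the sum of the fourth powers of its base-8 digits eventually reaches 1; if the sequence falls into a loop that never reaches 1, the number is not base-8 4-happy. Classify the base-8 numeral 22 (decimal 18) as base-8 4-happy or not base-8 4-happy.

18 = (2,2)_8 → 32
32 = (4,0)_8 → 256
256 = (4,0,0)_8 → 256  — 256 already seen; the sequence cycles without reaching 1.

not base-8 4-happy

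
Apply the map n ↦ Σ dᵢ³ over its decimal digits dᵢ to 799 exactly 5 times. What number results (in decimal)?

799 → 7³ + 9³ + 9³ = 343 + 729 + 729 = 1801
1801 → 1³ + 8³ + 0³ + 1³ = 1 + 512 + 0 + 1 = 514
514 → 5³ + 1³ + 4³ = 125 + 1 + 64 = 190
190 → 1³ + 9³ + 0³ = 1 + 729 + 0 = 730
730 → 7³ + 3³ + 0³ = 343 + 27 + 0 = 370

370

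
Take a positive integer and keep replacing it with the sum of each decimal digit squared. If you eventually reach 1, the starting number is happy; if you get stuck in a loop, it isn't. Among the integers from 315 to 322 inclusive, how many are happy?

315: 315 → 35 → 34 → 25 → 29 → 85 → 89 → 145 → 42 → 20 → 4 → 16 → 37 → 58 → 89  (repeats 89)
316: 316 → 46 → 52 → 29 → 85 → 89 → 145 → 42 → 20 → 4 → 16 → 37 → 58 → 89  (repeats 89)
317: 317 → 59 → 106 → 37 → 58 → 89 → 145 → 42 → 20 → 4 → 16 → 37  (repeats 37)
318: 318 → 74 → 65 → 61 → 37 → 58 → 89 → 145 → 42 → 20 → 4 → 16 → 37  (repeats 37)
319: 319 → 91 → 82 → 68 → 100 → 1  (reaches 1)
320: 320 → 13 → 10 → 1  (reaches 1)
321: 321 → 14 → 17 → 50 → 25 → 29 → 85 → 89 → 145 → 42 → 20 → 4 → 16 → 37 → 58 → 89  (repeats 89)
322: 322 → 17 → 50 → 25 → 29 → 85 → 89 → 145 → 42 → 20 → 4 → 16 → 37 → 58 → 89  (repeats 89)
happy: 319, 320

2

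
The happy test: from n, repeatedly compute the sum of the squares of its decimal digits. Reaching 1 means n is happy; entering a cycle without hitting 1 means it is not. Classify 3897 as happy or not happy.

3897 → 203
203 → 13
13 → 10
10 → 1  — reached 1.

happy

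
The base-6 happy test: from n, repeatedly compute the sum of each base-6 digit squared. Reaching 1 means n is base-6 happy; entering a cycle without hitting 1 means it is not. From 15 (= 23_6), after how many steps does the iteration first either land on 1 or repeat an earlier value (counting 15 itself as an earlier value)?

9

15 = (2,3)_6 → 2² + 3² = 13
13 = (2,1)_6 → 2² + 1² = 5
5 = (5)_6 → 5² = 25
25 = (4,1)_6 → 4² + 1² = 17
17 = (2,5)_6 → 2² + 5² = 29
29 = (4,5)_6 → 4² + 5² = 41
41 = (1,0,5)_6 → 1² + 0² + 5² = 26
26 = (4,2)_6 → 4² + 2² = 20
20 = (3,2)_6 → 3² + 2² = 13  — 13 repeats.
That took 9 steps.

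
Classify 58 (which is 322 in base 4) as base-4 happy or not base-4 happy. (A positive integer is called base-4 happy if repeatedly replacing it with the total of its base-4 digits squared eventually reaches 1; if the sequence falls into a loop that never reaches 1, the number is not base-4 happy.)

58 = (3,2,2)_4 → 3² + 2² + 2² = 9 + 4 + 4 = 17
17 = (1,0,1)_4 → 1² + 0² + 1² = 1 + 0 + 1 = 2
2 = (2)_4 → 2² = 4
4 = (1,0)_4 → 1² + 0² = 1 + 0 = 1  — reached 1.

base-4 happy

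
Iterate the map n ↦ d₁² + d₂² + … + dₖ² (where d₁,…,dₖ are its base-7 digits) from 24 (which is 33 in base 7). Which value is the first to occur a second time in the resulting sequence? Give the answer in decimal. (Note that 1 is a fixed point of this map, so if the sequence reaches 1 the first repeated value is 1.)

2

24 = (3,3)_7 → 18
18 = (2,4)_7 → 20
20 = (2,6)_7 → 40
40 = (5,5)_7 → 50
50 = (1,0,1)_7 → 2
2 = (2)_7 → 4
4 = (4)_7 → 16
16 = (2,2)_7 → 8
8 = (1,1)_7 → 2  — 2 already appeared earlier.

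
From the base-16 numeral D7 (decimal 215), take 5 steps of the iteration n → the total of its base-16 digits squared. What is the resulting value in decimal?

215 = (13,7)_16 → 13² + 7² = 169 + 49 = 218
218 = (13,10)_16 → 13² + 10² = 169 + 100 = 269
269 = (1,0,13)_16 → 1² + 0² + 13² = 1 + 0 + 169 = 170
170 = (10,10)_16 → 10² + 10² = 100 + 100 = 200
200 = (12,8)_16 → 12² + 8² = 144 + 64 = 208

208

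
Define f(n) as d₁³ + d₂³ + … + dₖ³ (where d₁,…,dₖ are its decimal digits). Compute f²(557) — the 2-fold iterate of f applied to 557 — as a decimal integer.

557 → 5³ + 5³ + 7³ = 125 + 125 + 343 = 593
593 → 5³ + 9³ + 3³ = 125 + 729 + 27 = 881

881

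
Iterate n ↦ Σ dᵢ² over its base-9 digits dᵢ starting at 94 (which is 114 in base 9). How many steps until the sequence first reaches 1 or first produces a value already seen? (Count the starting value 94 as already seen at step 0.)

5

94 = (1,1,4)_9 → 1² + 1² + 4² = 18
18 = (2,0)_9 → 2² + 0² = 4
4 = (4)_9 → 4² = 16
16 = (1,7)_9 → 1² + 7² = 50
50 = (5,5)_9 → 5² + 5² = 50  — 50 repeats.
That took 5 steps.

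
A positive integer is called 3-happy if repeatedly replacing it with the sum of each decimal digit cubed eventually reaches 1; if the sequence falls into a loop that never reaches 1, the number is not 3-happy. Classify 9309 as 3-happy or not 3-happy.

not 3-happy

9309 → 9³ + 3³ + 0³ + 9³ = 729 + 27 + 0 + 729 = 1485
1485 → 1³ + 4³ + 8³ + 5³ = 1 + 64 + 512 + 125 = 702
702 → 7³ + 0³ + 2³ = 343 + 0 + 8 = 351
351 → 3³ + 5³ + 1³ = 27 + 125 + 1 = 153
153 → 1³ + 5³ + 3³ = 1 + 125 + 27 = 153  — 153 already seen; the sequence cycles without reaching 1.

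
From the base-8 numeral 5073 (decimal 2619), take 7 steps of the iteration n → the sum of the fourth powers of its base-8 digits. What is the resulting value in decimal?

529

2619 = (5,0,7,3)_8 → 3107
3107 = (6,0,4,3)_8 → 1633
1633 = (3,1,4,1)_8 → 339
339 = (5,2,3)_8 → 722
722 = (1,3,2,2)_8 → 114
114 = (1,6,2)_8 → 1313
1313 = (2,4,4,1)_8 → 529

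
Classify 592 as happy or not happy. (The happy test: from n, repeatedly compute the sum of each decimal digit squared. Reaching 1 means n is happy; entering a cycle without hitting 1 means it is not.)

not happy

592 → 5² + 9² + 2² = 25 + 81 + 4 = 110
110 → 1² + 1² + 0² = 1 + 1 + 0 = 2
2 → 2² = 4
4 → 4² = 16
16 → 1² + 6² = 1 + 36 = 37
37 → 3² + 7² = 9 + 49 = 58
58 → 5² + 8² = 25 + 64 = 89
89 → 8² + 9² = 64 + 81 = 145
145 → 1² + 4² + 5² = 1 + 16 + 25 = 42
42 → 4² + 2² = 16 + 4 = 20
20 → 2² + 0² = 4 + 0 = 4  — 4 already seen; the sequence cycles without reaching 1.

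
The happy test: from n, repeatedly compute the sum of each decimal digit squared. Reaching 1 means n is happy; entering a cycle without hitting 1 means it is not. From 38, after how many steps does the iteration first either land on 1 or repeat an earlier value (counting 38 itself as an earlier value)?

10

38 → 3² + 8² = 9 + 64 = 73
73 → 7² + 3² = 49 + 9 = 58
58 → 5² + 8² = 25 + 64 = 89
89 → 8² + 9² = 64 + 81 = 145
145 → 1² + 4² + 5² = 1 + 16 + 25 = 42
42 → 4² + 2² = 16 + 4 = 20
20 → 2² + 0² = 4 + 0 = 4
4 → 4² = 16
16 → 1² + 6² = 1 + 36 = 37
37 → 3² + 7² = 9 + 49 = 58  — 58 repeats.
That took 10 steps.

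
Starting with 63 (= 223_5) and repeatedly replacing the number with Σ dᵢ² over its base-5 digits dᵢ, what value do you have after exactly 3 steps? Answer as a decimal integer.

63 = (2,2,3)_5 → 2² + 2² + 3² = 17
17 = (3,2)_5 → 3² + 2² = 13
13 = (2,3)_5 → 2² + 3² = 13

13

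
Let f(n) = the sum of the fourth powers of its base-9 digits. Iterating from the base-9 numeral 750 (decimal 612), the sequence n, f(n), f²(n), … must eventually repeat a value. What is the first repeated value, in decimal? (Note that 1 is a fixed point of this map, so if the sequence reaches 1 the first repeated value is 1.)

4098

612 = (7,5,0)_9 → 7⁴ + 5⁴ + 0⁴ = 2401 + 625 + 0 = 3026
3026 = (4,1,3,2)_9 → 4⁴ + 1⁴ + 3⁴ + 2⁴ = 256 + 1 + 81 + 16 = 354
354 = (4,3,3)_9 → 4⁴ + 3⁴ + 3⁴ = 256 + 81 + 81 = 418
418 = (5,1,4)_9 → 5⁴ + 1⁴ + 4⁴ = 625 + 1 + 256 = 882
882 = (1,1,8,0)_9 → 1⁴ + 1⁴ + 8⁴ + 0⁴ = 1 + 1 + 4096 + 0 = 4098
4098 = (5,5,5,3)_9 → 5⁴ + 5⁴ + 5⁴ + 3⁴ = 625 + 625 + 625 + 81 = 1956
1956 = (2,6,1,3)_9 → 2⁴ + 6⁴ + 1⁴ + 3⁴ = 16 + 1296 + 1 + 81 = 1394
1394 = (1,8,1,8)_9 → 1⁴ + 8⁴ + 1⁴ + 8⁴ = 1 + 4096 + 1 + 4096 = 8194
8194 = (1,2,2,1,4)_9 → 1⁴ + 2⁴ + 2⁴ + 1⁴ + 4⁴ = 1 + 16 + 16 + 1 + 256 = 290
290 = (3,5,2)_9 → 3⁴ + 5⁴ + 2⁴ = 81 + 625 + 16 = 722
722 = (8,8,2)_9 → 8⁴ + 8⁴ + 2⁴ = 4096 + 4096 + 16 = 8208
8208 = (1,2,2,3,0)_9 → 1⁴ + 2⁴ + 2⁴ + 3⁴ + 0⁴ = 1 + 16 + 16 + 81 + 0 = 114
114 = (1,3,6)_9 → 1⁴ + 3⁴ + 6⁴ = 1 + 81 + 1296 = 1378
1378 = (1,8,0,1)_9 → 1⁴ + 8⁴ + 0⁴ + 1⁴ = 1 + 4096 + 0 + 1 = 4098  — 4098 already appeared earlier.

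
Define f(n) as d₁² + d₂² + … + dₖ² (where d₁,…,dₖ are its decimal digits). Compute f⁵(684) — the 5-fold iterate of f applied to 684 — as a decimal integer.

684 → 6² + 8² + 4² = 36 + 64 + 16 = 116
116 → 1² + 1² + 6² = 1 + 1 + 36 = 38
38 → 3² + 8² = 9 + 64 = 73
73 → 7² + 3² = 49 + 9 = 58
58 → 5² + 8² = 25 + 64 = 89

89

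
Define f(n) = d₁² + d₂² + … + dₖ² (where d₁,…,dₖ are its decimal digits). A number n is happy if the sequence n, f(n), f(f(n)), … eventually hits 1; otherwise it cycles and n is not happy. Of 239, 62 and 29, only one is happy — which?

239: 239 → 94 → 97 → 130 → 10 → 1  — reaches 1 (happy)
62: 62 → 40 → 16 → 37 → 58 → 89 → 145 → 42 → 20 → 4 → 16  — repeats 16 (not happy)
29: 29 → 85 → 89 → 145 → 42 → 20 → 4 → 16 → 37 → 58 → 89  — repeats 89 (not happy)

239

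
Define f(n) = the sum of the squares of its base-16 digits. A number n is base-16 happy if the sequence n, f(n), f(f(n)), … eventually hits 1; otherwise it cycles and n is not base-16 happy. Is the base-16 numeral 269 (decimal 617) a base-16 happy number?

base-16 happy

617 = (2,6,9)_16 → 121
121 = (7,9)_16 → 130
130 = (8,2)_16 → 68
68 = (4,4)_16 → 32
32 = (2,0)_16 → 4
4 = (4)_16 → 16
16 = (1,0)_16 → 1  — reached 1.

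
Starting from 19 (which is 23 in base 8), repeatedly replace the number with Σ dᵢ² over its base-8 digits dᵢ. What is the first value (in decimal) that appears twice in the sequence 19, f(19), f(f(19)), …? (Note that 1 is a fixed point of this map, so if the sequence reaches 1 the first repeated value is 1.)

19 = (2,3)_8 → 13
13 = (1,5)_8 → 26
26 = (3,2)_8 → 13  — 13 already appeared earlier.

13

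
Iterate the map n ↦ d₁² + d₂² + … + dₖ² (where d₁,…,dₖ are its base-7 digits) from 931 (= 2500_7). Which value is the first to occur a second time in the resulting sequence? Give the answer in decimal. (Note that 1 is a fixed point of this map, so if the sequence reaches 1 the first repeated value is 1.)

931 = (2,5,0,0)_7 → 2² + 5² + 0² + 0² = 4 + 25 + 0 + 0 = 29
29 = (4,1)_7 → 4² + 1² = 16 + 1 = 17
17 = (2,3)_7 → 2² + 3² = 4 + 9 = 13
13 = (1,6)_7 → 1² + 6² = 1 + 36 = 37
37 = (5,2)_7 → 5² + 2² = 25 + 4 = 29  — 29 already appeared earlier.

29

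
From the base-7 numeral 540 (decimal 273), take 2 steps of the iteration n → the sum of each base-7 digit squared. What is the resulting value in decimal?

273 = (5,4,0)_7 → 41
41 = (5,6)_7 → 61

61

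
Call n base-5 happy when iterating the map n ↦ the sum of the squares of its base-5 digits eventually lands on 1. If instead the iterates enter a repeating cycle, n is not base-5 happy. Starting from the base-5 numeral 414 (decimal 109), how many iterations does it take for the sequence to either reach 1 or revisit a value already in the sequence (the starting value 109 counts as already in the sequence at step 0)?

109 = (4,1,4)_5 → 33
33 = (1,1,3)_5 → 11
11 = (2,1)_5 → 5
5 = (1,0)_5 → 1  — reached 1.
That took 4 steps.

4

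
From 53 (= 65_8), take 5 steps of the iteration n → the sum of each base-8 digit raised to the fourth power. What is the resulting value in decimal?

544

53 = (6,5)_8 → 1921
1921 = (3,6,0,1)_8 → 1378
1378 = (2,5,4,2)_8 → 913
913 = (1,6,2,1)_8 → 1314
1314 = (2,4,4,2)_8 → 544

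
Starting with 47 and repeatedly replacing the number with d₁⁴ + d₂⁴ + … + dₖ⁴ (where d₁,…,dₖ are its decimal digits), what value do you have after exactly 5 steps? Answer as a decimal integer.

47 → 2657
2657 → 4338
4338 → 4514
4514 → 1138
1138 → 4179

4179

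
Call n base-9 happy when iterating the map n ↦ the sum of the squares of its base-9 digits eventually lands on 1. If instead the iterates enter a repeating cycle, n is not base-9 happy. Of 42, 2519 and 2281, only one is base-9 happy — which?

42: 42 → 52 → 74 → 68 → 74  — repeats 74 (not base-9 happy)
2519: 2519 → 89 → 65 → 53 → 89  — repeats 89 (not base-9 happy)
2281: 2281 → 27 → 9 → 1  — reaches 1 (base-9 happy)

2281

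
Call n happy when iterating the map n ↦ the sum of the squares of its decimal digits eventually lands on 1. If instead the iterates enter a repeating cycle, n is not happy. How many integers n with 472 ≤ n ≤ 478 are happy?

472: 472 → 69 → 117 → 51 → 26 → 40 → 16 → 37 → 58 → 89 → 145 → 42 → 20 → 4 → 16  — not happy
473: 473 → 74 → 65 → 61 → 37 → 58 → 89 → 145 → 42 → 20 → 4 → 16 → 37  — not happy
474: 474 → 81 → 65 → 61 → 37 → 58 → 89 → 145 → 42 → 20 → 4 → 16 → 37  — not happy
475: 475 → 90 → 81 → 65 → 61 → 37 → 58 → 89 → 145 → 42 → 20 → 4 → 16 → 37  — not happy
476: 476 → 101 → 2 → 4 → 16 → 37 → 58 → 89 → 145 → 42 → 20 → 4  — not happy
477: 477 → 114 → 18 → 65 → 61 → 37 → 58 → 89 → 145 → 42 → 20 → 4 → 16 → 37  — not happy
478: 478 → 129 → 86 → 100 → 1  — happy
happy: 478

1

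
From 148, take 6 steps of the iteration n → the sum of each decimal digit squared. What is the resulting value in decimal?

89

148 → 1² + 4² + 8² = 81
81 → 8² + 1² = 65
65 → 6² + 5² = 61
61 → 6² + 1² = 37
37 → 3² + 7² = 58
58 → 5² + 8² = 89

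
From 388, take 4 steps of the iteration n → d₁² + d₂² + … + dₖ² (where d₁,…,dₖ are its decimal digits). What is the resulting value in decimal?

388 → 3² + 8² + 8² = 137
137 → 1² + 3² + 7² = 59
59 → 5² + 9² = 106
106 → 1² + 0² + 6² = 37

37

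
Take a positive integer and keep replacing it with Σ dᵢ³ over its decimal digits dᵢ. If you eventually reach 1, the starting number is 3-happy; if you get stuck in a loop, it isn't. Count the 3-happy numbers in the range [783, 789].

783: 783 → 882 → 1032 → 36 → 243 → 99 → 1458 → 702 → 351 → 153 → 153  (repeats 153)
784: 784 → 919 → 1459 → 919  (repeats 919)
785: 785 → 980 → 1241 → 74 → 407 → 407  (repeats 407)
786: 786 → 1071 → 345 → 216 → 225 → 141 → 66 → 432 → 99 → 1458 → 702 → 351 → 153 → 153  (repeats 153)
787: 787 → 1198 → 1243 → 100 → 1  (reaches 1)
788: 788 → 1367 → 587 → 980 → 1241 → 74 → 407 → 407  (repeats 407)
789: 789 → 1584 → 702 → 351 → 153 → 153  (repeats 153)
3-happy: 787

1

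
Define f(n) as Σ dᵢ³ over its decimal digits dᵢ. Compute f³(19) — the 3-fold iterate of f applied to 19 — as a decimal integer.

370

19 → 1³ + 9³ = 1 + 729 = 730
730 → 7³ + 3³ + 0³ = 343 + 27 + 0 = 370
370 → 3³ + 7³ + 0³ = 27 + 343 + 0 = 370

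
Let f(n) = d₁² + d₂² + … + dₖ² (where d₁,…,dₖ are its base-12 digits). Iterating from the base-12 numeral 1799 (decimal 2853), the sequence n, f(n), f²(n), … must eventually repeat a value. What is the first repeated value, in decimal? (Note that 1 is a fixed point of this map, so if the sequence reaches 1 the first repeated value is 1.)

2853 = (1,7,9,9)_12 → 212
212 = (1,5,8)_12 → 90
90 = (7,6)_12 → 85
85 = (7,1)_12 → 50
50 = (4,2)_12 → 20
20 = (1,8)_12 → 65
65 = (5,5)_12 → 50  — 50 already appeared earlier.

50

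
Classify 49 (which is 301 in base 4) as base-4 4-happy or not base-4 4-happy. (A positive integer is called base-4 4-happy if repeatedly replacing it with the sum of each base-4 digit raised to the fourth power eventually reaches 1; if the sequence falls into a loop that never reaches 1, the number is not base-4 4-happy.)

base-4 4-happy

49 = (3,0,1)_4 → 3⁴ + 0⁴ + 1⁴ = 81 + 0 + 1 = 82
82 = (1,1,0,2)_4 → 1⁴ + 1⁴ + 0⁴ + 2⁴ = 1 + 1 + 0 + 16 = 18
18 = (1,0,2)_4 → 1⁴ + 0⁴ + 2⁴ = 1 + 0 + 16 = 17
17 = (1,0,1)_4 → 1⁴ + 0⁴ + 1⁴ = 1 + 0 + 1 = 2
2 = (2)_4 → 2⁴ = 16
16 = (1,0,0)_4 → 1⁴ + 0⁴ + 0⁴ = 1 + 0 + 0 = 1  — reached 1.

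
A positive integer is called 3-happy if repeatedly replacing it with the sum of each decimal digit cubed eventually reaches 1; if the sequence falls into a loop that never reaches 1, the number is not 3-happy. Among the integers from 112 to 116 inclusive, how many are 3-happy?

1

112: 112 → 10 → 1  (reaches 1)
113: 113 → 29 → 737 → 713 → 371 → 371  (repeats 371)
114: 114 → 66 → 432 → 99 → 1458 → 702 → 351 → 153 → 153  (repeats 153)
115: 115 → 127 → 352 → 160 → 217 → 352  (repeats 352)
116: 116 → 218 → 521 → 134 → 92 → 737 → 713 → 371 → 371  (repeats 371)
3-happy: 112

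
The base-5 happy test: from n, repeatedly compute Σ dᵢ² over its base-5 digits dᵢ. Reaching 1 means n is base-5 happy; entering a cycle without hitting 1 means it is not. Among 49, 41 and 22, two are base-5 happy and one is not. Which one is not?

22

49: 49 → 33 → 11 → 5 → 1  — reaches 1 (base-5 happy)
41: 41 → 11 → 5 → 1  — reaches 1 (base-5 happy)
22: 22 → 20 → 16 → 10 → 4 → 16  — repeats 16 (not base-5 happy)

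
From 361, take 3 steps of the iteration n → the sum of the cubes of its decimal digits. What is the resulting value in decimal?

244

361 → 3³ + 6³ + 1³ = 244
244 → 2³ + 4³ + 4³ = 136
136 → 1³ + 3³ + 6³ = 244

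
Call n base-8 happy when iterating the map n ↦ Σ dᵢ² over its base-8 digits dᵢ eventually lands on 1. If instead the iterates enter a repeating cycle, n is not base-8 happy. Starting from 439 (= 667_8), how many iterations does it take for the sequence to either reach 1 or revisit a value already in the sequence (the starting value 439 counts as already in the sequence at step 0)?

439 = (6,6,7)_8 → 6² + 6² + 7² = 36 + 36 + 49 = 121
121 = (1,7,1)_8 → 1² + 7² + 1² = 1 + 49 + 1 = 51
51 = (6,3)_8 → 6² + 3² = 36 + 9 = 45
45 = (5,5)_8 → 5² + 5² = 25 + 25 = 50
50 = (6,2)_8 → 6² + 2² = 36 + 4 = 40
40 = (5,0)_8 → 5² + 0² = 25 + 0 = 25
25 = (3,1)_8 → 3² + 1² = 9 + 1 = 10
10 = (1,2)_8 → 1² + 2² = 1 + 4 = 5
5 = (5)_8 → 5² = 25  — 25 repeats.
That took 9 steps.

9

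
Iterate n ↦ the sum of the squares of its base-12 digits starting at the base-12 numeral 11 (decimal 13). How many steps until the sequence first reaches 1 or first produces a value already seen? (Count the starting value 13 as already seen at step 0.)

15

13 = (1,1)_12 → 2
2 = (2)_12 → 4
4 = (4)_12 → 16
16 = (1,4)_12 → 17
17 = (1,5)_12 → 26
26 = (2,2)_12 → 8
8 = (8)_12 → 64
64 = (5,4)_12 → 41
41 = (3,5)_12 → 34
34 = (2,10)_12 → 104
104 = (8,8)_12 → 128
128 = (10,8)_12 → 164
164 = (1,1,8)_12 → 66
66 = (5,6)_12 → 61
61 = (5,1)_12 → 26  — 26 repeats.
That took 15 steps.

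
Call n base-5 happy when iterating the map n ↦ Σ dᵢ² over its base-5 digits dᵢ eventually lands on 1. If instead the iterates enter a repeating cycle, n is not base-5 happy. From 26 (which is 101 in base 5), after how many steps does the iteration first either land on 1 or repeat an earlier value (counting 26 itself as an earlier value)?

5

26 = (1,0,1)_5 → 2
2 = (2)_5 → 4
4 = (4)_5 → 16
16 = (3,1)_5 → 10
10 = (2,0)_5 → 4  — 4 repeats.
That took 5 steps.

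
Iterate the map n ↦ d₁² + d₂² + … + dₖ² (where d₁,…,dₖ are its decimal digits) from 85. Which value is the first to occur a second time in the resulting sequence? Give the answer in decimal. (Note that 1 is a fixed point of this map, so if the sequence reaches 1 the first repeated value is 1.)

89

85 → 8² + 5² = 89
89 → 8² + 9² = 145
145 → 1² + 4² + 5² = 42
42 → 4² + 2² = 20
20 → 2² + 0² = 4
4 → 4² = 16
16 → 1² + 6² = 37
37 → 3² + 7² = 58
58 → 5² + 8² = 89  — 89 already appeared earlier.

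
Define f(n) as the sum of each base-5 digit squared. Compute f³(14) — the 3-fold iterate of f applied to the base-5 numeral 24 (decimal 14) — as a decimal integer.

10

14 = (2,4)_5 → 2² + 4² = 20
20 = (4,0)_5 → 4² + 0² = 16
16 = (3,1)_5 → 3² + 1² = 10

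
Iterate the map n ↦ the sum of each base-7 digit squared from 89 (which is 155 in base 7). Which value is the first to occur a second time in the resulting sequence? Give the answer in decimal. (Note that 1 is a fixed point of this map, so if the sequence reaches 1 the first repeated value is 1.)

25

89 = (1,5,5)_7 → 1² + 5² + 5² = 51
51 = (1,0,2)_7 → 1² + 0² + 2² = 5
5 = (5)_7 → 5² = 25
25 = (3,4)_7 → 3² + 4² = 25  — 25 already appeared earlier.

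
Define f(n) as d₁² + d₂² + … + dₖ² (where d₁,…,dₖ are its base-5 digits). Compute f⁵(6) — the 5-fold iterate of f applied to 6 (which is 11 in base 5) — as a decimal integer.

4

6 = (1,1)_5 → 1² + 1² = 1 + 1 = 2
2 = (2)_5 → 2² = 4
4 = (4)_5 → 4² = 16
16 = (3,1)_5 → 3² + 1² = 9 + 1 = 10
10 = (2,0)_5 → 2² + 0² = 4 + 0 = 4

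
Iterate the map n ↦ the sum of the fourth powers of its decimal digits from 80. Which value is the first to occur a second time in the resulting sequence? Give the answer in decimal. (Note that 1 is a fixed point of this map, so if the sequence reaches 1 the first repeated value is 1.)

80 → 4096
4096 → 8113
8113 → 4179
4179 → 9219
9219 → 13139
13139 → 6725
6725 → 4338
4338 → 4514
4514 → 1138
1138 → 4179  — 4179 already appeared earlier.

4179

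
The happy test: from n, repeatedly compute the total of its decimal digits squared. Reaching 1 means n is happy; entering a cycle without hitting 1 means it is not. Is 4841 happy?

happy

4841 → 4² + 8² + 4² + 1² = 16 + 64 + 16 + 1 = 97
97 → 9² + 7² = 81 + 49 = 130
130 → 1² + 3² + 0² = 1 + 9 + 0 = 10
10 → 1² + 0² = 1 + 0 = 1  — reached 1.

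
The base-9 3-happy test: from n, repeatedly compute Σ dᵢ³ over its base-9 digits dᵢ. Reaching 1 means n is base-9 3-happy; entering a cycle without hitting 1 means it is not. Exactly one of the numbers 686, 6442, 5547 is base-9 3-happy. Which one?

5547

686: 686 → 584 → 856 → 128 → 134 → 638 → 1198 → 470 → 476 → 980 → 540 → 432 → 152 → 856  — repeats 856 (not base-9 3-happy)
6442: 6442 → 1262 → 350 → 584 → 856 → 128 → 134 → 638 → 1198 → 470 → 476 → 980 → 540 → 432 → 152 → 856  — repeats 856 (not base-9 3-happy)
5547: 5547 → 559 → 729 → 1  — reaches 1 (base-9 3-happy)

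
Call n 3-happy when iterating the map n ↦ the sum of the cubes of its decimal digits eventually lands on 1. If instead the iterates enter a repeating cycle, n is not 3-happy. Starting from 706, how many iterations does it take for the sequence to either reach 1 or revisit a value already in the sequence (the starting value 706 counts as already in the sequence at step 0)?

8

706 → 7³ + 0³ + 6³ = 559
559 → 5³ + 5³ + 9³ = 979
979 → 9³ + 7³ + 9³ = 1801
1801 → 1³ + 8³ + 0³ + 1³ = 514
514 → 5³ + 1³ + 4³ = 190
190 → 1³ + 9³ + 0³ = 730
730 → 7³ + 3³ + 0³ = 370
370 → 3³ + 7³ + 0³ = 370  — 370 repeats.
That took 8 steps.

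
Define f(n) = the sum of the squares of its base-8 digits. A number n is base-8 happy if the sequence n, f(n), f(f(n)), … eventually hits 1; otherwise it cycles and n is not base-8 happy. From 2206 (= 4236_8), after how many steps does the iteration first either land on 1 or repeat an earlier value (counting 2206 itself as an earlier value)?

5

2206 = (4,2,3,6)_8 → 4² + 2² + 3² + 6² = 16 + 4 + 9 + 36 = 65
65 = (1,0,1)_8 → 1² + 0² + 1² = 1 + 0 + 1 = 2
2 = (2)_8 → 2² = 4
4 = (4)_8 → 4² = 16
16 = (2,0)_8 → 2² + 0² = 4 + 0 = 4  — 4 repeats.
That took 5 steps.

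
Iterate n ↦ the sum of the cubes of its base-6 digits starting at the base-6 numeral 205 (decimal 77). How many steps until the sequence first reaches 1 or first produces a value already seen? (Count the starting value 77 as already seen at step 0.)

8

77 = (2,0,5)_6 → 2³ + 0³ + 5³ = 8 + 0 + 125 = 133
133 = (3,4,1)_6 → 3³ + 4³ + 1³ = 27 + 64 + 1 = 92
92 = (2,3,2)_6 → 2³ + 3³ + 2³ = 8 + 27 + 8 = 43
43 = (1,1,1)_6 → 1³ + 1³ + 1³ = 1 + 1 + 1 = 3
3 = (3)_6 → 3³ = 27
27 = (4,3)_6 → 4³ + 3³ = 64 + 27 = 91
91 = (2,3,1)_6 → 2³ + 3³ + 1³ = 8 + 27 + 1 = 36
36 = (1,0,0)_6 → 1³ + 0³ + 0³ = 1 + 0 + 0 = 1  — reached 1.
That took 8 steps.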